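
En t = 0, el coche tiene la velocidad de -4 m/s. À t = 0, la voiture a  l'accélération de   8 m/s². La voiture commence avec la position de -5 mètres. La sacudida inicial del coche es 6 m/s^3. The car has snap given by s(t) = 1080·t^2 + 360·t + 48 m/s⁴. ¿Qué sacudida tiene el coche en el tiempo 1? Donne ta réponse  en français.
Nous devons intégrer notre équation du snap s(t) = 1080·t^2 + 360·t + 48 1 fois. En prenant ∫s(t)dt et en appliquant j(0) = 6, nous trouvons j(t) = 360·t^3 + 180·t^2 + 48·t + 6. En utilisant j(t) = 360·t^3 + 180·t^2 + 48·t + 6 et en substituant t = 1, nous trouvons j = 594.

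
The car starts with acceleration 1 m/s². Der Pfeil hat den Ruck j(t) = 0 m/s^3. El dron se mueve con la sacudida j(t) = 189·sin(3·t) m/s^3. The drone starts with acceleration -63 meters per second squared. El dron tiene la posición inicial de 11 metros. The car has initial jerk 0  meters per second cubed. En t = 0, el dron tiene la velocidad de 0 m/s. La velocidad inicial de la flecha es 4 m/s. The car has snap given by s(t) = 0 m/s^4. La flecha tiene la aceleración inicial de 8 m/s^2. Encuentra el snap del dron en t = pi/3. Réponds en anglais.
Starting from jerk j(t) = 189·sin(3·t), we take 1 derivative. Taking d/dt of j(t), we find s(t) = 567·cos(3·t). Using s(t) = 567·cos(3·t) and substituting t = pi/3, we find s = -567.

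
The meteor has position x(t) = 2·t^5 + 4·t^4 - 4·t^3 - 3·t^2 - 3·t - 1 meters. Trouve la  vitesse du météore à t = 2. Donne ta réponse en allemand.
Ausgehend von der Position x(t) = 2·t^5 + 4·t^4 - 4·t^3 - 3·t^2 - 3·t - 1, nehmen wir 1 Ableitung. Mit d/dt von x(t) finden wir v(t) = 10·t^4 + 16·t^3 - 12·t^2 - 6·t - 3. Wir haben die Geschwindigkeit v(t) = 10·t^4 + 16·t^3 - 12·t^2 - 6·t - 3. Durch Einsetzen von t = 2: v(2) = 225.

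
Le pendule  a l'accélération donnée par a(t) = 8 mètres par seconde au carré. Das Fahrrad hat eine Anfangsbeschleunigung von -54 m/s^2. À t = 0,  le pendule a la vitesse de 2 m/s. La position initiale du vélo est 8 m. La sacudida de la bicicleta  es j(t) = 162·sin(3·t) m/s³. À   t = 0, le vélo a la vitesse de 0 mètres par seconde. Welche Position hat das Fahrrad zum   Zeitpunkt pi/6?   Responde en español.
Necesitamos integrar nuestra ecuación de la sacudida j(t) = 162·sin(3·t) 3 veces. La antiderivada de la sacudida es la aceleración. Usando a(0) = -54, obtenemos a(t) = -54·cos(3·t). La integral de la aceleración, con v(0) = 0, da la velocidad: v(t) = -18·sin(3·t). La integral de la velocidad es la posición. Usando x(0) = 8, obtenemos x(t) = 6·cos(3·t) + 2. Tenemos la posición x(t) = 6·cos(3·t) + 2. Sustituyendo t = pi/6: x(pi/6) = 2.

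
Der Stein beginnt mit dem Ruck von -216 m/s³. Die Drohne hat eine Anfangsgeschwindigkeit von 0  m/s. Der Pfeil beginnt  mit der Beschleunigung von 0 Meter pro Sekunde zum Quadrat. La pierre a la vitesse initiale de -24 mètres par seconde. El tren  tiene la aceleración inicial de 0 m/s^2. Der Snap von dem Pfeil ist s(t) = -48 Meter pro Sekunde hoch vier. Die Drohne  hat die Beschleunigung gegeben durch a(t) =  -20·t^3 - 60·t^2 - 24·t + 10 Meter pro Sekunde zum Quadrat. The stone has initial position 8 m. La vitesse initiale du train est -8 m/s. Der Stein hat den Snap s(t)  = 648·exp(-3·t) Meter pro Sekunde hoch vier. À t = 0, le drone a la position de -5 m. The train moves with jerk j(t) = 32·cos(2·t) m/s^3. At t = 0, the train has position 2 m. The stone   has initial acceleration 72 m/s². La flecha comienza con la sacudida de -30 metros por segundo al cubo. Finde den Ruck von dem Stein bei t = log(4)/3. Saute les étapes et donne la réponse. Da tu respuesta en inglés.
At t = log(4)/3, j = -54.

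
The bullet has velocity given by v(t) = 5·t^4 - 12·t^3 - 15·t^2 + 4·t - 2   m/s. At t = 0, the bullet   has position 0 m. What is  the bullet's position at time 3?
To find the answer, we compute 1 antiderivative of v(t) = 5·t^4 - 12·t^3 - 15·t^2 + 4·t - 2. The integral of velocity is position. Using x(0) = 0, we get x(t) = t^5 - 3·t^4 - 5·t^3 + 2·t^2 - 2·t. From the given position equation x(t) = t^5 - 3·t^4 - 5·t^3 + 2·t^2 - 2·t, we substitute t = 3 to get x = -123.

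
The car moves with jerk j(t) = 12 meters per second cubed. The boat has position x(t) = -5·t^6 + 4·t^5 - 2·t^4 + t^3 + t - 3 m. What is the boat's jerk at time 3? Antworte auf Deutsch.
Wir müssen unsere Gleichung für die Position x(t) = -5·t^6 + 4·t^5 - 2·t^4 + t^3 + t - 3 3-mal ableiten. Die Ableitung von der Position ergibt die Geschwindigkeit: v(t) = -30·t^5 + 20·t^4 - 8·t^3 + 3·t^2 + 1. Mit d/dt von v(t) finden wir a(t) = -150·t^4 + 80·t^3 - 24·t^2 + 6·t. Mit d/dt von a(t) finden wir j(t) = -600·t^3 + 240·t^2 - 48·t + 6. Mit j(t) = -600·t^3 + 240·t^2 - 48·t + 6 und Einsetzen von t = 3, finden wir j = -14178.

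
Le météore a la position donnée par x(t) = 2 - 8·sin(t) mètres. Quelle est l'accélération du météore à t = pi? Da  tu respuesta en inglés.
To solve this, we need to take 2 derivatives of our position equation x(t) = 2 - 8·sin(t). Taking d/dt of x(t), we find v(t) = -8·cos(t). The derivative of velocity gives acceleration: a(t) = 8·sin(t). We have acceleration a(t) = 8·sin(t). Substituting t = pi: a(pi) = 0.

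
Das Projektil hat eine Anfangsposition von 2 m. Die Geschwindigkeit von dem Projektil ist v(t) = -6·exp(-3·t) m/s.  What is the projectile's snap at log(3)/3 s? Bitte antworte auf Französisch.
En partant de la vitesse v(t) = -6·exp(-3·t), nous prenons 3 dérivées. En prenant d/dt de v(t), nous trouvons a(t) = 18·exp(-3·t). En dérivant l'accélération, nous obtenons le jerk: j(t) = -54·exp(-3·t). En dérivant le jerk, nous obtenons le snap: s(t) = 162·exp(-3·t). Nous avons le snap s(t) = 162·exp(-3·t). En substituant t = log(3)/3: s(log(3)/3) = 54.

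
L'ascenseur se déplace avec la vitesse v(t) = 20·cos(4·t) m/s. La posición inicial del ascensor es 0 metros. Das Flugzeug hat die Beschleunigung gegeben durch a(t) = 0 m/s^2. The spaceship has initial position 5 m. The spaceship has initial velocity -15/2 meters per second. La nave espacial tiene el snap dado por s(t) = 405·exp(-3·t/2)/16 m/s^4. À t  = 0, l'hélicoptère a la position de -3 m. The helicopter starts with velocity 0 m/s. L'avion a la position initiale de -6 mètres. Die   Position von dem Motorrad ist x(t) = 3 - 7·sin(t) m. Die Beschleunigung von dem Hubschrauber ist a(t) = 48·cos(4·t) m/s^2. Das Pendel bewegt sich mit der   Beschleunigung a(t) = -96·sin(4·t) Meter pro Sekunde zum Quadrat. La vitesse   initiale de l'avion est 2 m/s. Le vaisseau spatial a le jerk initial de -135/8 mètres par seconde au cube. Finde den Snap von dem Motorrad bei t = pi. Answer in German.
Ausgehend von der Position x(t) = 3 - 7·sin(t), nehmen wir 4 Ableitungen. Durch Ableiten von der Position erhalten wir die Geschwindigkeit: v(t) = -7·cos(t). Durch Ableiten von der Geschwindigkeit erhalten wir die Beschleunigung: a(t) = 7·sin(t). Die Ableitung von der Beschleunigung ergibt den Ruck: j(t) = 7·cos(t). Mit d/dt von j(t) finden wir s(t) = -7·sin(t). Mit s(t) = -7·sin(t) und Einsetzen von t = pi, finden wir s = 0.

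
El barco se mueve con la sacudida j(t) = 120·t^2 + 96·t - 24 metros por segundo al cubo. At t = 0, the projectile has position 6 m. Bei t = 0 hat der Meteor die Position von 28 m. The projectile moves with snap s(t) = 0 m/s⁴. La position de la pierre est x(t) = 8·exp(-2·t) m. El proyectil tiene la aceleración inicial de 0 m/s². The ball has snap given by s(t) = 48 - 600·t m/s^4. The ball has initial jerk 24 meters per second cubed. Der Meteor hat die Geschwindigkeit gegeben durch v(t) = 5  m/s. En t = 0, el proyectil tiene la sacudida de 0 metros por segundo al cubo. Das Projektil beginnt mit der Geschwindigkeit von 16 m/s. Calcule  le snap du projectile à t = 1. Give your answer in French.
Nous avons le snap s(t) = 0. En substituant t = 1: s(1) = 0.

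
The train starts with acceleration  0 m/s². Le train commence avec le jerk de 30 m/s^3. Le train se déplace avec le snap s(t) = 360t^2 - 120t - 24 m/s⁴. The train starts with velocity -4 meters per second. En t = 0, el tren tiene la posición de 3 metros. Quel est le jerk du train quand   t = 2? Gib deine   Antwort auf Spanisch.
Para resolver esto, necesitamos tomar 1 antiderivada de nuestra ecuación del snap s(t) = 360·t^2 - 120·t - 24. La integral del snap, con j(0) = 30, da la sacudida: j(t) = 120·t^3 - 60·t^2 - 24·t + 30. Usando j(t) = 120·t^3 - 60·t^2 - 24·t + 30 y sustituyendo t = 2, encontramos j = 702.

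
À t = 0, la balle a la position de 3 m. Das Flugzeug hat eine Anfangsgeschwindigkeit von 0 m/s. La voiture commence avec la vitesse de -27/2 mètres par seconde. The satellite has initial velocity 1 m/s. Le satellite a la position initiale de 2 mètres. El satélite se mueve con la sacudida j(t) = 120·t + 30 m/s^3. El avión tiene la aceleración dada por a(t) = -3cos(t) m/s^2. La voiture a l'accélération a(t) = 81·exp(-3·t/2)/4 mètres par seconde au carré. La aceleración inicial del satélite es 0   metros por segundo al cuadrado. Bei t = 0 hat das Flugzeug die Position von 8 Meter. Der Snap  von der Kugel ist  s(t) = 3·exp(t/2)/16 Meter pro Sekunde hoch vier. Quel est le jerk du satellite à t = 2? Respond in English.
Using j(t) = 120·t + 30 and substituting t = 2, we find j = 270.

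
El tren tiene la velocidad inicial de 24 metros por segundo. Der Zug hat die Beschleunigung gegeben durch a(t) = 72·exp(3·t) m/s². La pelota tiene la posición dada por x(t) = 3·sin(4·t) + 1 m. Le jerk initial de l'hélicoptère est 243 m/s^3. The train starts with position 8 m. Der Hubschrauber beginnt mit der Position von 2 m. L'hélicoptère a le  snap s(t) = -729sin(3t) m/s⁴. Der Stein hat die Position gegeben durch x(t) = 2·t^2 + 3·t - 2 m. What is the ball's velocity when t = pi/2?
To solve this, we need to take 1 derivative of our position equation x(t) = 3·sin(4·t) + 1. Differentiating position, we get velocity: v(t) = 12·cos(4·t). Using v(t) = 12·cos(4·t) and substituting t = pi/2, we find v = 12.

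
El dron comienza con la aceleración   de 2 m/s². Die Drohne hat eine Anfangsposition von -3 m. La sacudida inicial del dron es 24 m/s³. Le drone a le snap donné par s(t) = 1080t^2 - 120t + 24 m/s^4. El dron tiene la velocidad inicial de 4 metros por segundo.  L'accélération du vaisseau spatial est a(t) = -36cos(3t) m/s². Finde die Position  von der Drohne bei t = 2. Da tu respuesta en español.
Debemos encontrar la integral de nuestra ecuación del snap s(t) = 1080·t^2 - 120·t + 24 4 veces. Tomando ∫s(t)dt y aplicando j(0) = 24, encontramos j(t) = 360·t^3 - 60·t^2 + 24·t + 24. Integrando la sacudida y usando la condición inicial a(0) = 2, obtenemos a(t) = 90·t^4 - 20·t^3 + 12·t^2 + 24·t + 2. La antiderivada de la aceleración es la velocidad. Usando v(0) = 4, obtenemos v(t) = 18·t^5 - 5·t^4 + 4·t^3 + 12·t^2 + 2·t + 4. Tomando ∫v(t)dt y aplicando x(0) = -3, encontramos x(t) = 3·t^6 - t^5 + t^4 + 4·t^3 + t^2 + 4·t - 3. De la ecuación de la posición x(t) = 3·t^6 - t^5 + t^4 + 4·t^3 + t^2 + 4·t - 3, sustituimos t = 2 para obtener x = 217.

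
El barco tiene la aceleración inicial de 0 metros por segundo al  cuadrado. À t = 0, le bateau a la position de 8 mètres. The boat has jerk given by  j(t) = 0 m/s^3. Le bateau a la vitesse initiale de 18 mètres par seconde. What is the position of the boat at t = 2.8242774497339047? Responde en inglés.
We need to integrate our jerk equation j(t) = 0 3 times. Finding the antiderivative of j(t) and using a(0) = 0: a(t) = 0. The antiderivative of acceleration is velocity. Using v(0) = 18, we get v(t) = 18. Finding the integral of v(t) and using x(0) = 8: x(t) = 18·t + 8. Using x(t) = 18·t + 8 and substituting t = 2.8242774497339047, we find x = 58.8369940952103.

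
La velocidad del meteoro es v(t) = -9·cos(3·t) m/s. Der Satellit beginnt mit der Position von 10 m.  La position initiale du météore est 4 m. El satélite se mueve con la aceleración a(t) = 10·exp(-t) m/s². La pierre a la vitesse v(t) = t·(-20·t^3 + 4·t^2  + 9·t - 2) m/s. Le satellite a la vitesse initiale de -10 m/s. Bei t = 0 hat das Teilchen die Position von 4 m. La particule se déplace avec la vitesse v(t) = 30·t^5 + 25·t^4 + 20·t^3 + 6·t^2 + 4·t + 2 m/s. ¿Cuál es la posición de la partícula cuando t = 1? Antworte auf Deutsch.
Um dies zu lösen, müssen wir 1 Stammfunktion unserer Gleichung für die Geschwindigkeit v(t) = 30·t^5 + 25·t^4 + 20·t^3 + 6·t^2 + 4·t + 2 finden. Durch Integration von der Geschwindigkeit und Verwendung der Anfangsbedingung x(0) = 4, erhalten wir x(t) = 5·t^6 + 5·t^5 + 5·t^4 + 2·t^3 + 2·t^2 + 2·t + 4. Wir haben die Position x(t) = 5·t^6 + 5·t^5 + 5·t^4 + 2·t^3 + 2·t^2 + 2·t + 4. Durch Einsetzen von t = 1: x(1) = 25.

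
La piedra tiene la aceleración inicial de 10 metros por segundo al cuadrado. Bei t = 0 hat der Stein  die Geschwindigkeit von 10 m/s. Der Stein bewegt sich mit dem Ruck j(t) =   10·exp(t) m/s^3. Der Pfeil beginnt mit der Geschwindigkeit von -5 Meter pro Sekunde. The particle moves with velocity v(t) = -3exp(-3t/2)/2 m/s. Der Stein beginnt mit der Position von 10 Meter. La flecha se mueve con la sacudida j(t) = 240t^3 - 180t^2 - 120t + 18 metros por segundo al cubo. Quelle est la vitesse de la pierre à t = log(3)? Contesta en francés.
En partant du jerk j(t) = 10·exp(t), nous prenons 2 primitives. En prenant ∫j(t)dt et en appliquant a(0) = 10, nous trouvons a(t) = 10·exp(t). En intégrant l'accélération et en utilisant la condition initiale v(0) = 10, nous obtenons v(t) = 10·exp(t). De l'équation de la vitesse v(t) = 10·exp(t), nous substituons t = log(3) pour obtenir v = 30.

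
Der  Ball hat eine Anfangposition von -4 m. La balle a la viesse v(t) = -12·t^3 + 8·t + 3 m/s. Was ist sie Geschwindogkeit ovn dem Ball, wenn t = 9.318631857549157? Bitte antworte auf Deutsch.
Aus der Gleichung für die Geschwindigkeit v(t) = -12·t^3 + 8·t + 3, setzen wir t = 9.318631857549157 ein und erhalten v = -9632.86414421423.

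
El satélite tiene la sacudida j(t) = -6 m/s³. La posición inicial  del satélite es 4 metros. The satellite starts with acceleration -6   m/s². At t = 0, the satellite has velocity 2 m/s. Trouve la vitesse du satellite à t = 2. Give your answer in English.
To find the answer, we compute 2 antiderivatives of j(t) = -6. The antiderivative of jerk, with a(0) = -6, gives acceleration: a(t) = -6·t - 6. Taking ∫a(t)dt and applying v(0) = 2, we find v(t) = -3·t^2 - 6·t + 2. We have velocity v(t) = -3·t^2 - 6·t + 2. Substituting t = 2: v(2) = -22.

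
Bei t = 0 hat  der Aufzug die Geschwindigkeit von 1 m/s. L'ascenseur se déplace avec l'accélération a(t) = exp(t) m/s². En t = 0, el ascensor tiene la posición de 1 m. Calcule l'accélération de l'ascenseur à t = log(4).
En utilisant a(t) = exp(t) et en substituant t = log(4), nous trouvons a = 4.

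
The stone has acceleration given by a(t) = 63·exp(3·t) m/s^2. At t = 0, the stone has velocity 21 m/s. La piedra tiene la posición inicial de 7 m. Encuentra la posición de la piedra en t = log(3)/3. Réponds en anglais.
To solve this, we need to take 2 antiderivatives of our acceleration equation a(t) = 63·exp(3·t). The integral of acceleration, with v(0) = 21, gives velocity: v(t) = 21·exp(3·t). Taking ∫v(t)dt and applying x(0) = 7, we find x(t) = 7·exp(3·t). We have position x(t) = 7·exp(3·t). Substituting t = log(3)/3: x(log(3)/3) = 21.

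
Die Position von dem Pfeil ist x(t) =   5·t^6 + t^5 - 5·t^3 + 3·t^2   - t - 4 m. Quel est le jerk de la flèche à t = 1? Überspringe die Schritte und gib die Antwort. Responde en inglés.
j(1) = 630.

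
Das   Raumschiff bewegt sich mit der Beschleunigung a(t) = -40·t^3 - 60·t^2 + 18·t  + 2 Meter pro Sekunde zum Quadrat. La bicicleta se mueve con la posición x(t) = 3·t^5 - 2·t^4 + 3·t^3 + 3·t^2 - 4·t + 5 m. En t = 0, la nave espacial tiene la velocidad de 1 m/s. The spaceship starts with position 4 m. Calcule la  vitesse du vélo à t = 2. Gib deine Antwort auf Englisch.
Starting from position x(t) = 3·t^5 - 2·t^4 + 3·t^3 + 3·t^2 - 4·t + 5, we take 1 derivative. Differentiating position, we get velocity: v(t) = 15·t^4 - 8·t^3 + 9·t^2 + 6·t - 4. We have velocity v(t) = 15·t^4 - 8·t^3 + 9·t^2 + 6·t - 4. Substituting t = 2: v(2) = 220.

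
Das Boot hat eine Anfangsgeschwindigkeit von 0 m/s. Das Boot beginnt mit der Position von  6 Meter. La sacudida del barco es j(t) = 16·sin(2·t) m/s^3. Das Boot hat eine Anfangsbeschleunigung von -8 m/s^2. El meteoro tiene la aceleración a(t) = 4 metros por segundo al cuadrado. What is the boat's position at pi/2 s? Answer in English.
To find the answer, we compute 3 antiderivatives of j(t) = 16·sin(2·t). The antiderivative of jerk, with a(0) = -8, gives acceleration: a(t) = -8·cos(2·t). Finding the antiderivative of a(t) and using v(0) = 0: v(t) = -4·sin(2·t). Finding the antiderivative of v(t) and using x(0) = 6: x(t) = 2·cos(2·t) + 4. From the given position equation x(t) = 2·cos(2·t) + 4, we substitute t = pi/2 to get x = 2.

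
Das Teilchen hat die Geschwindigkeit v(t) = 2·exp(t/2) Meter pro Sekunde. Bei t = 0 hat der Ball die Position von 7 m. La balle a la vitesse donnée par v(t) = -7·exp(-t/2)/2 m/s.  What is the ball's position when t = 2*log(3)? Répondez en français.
Nous devons intégrer notre équation de la vitesse v(t) = -7·exp(-t/2)/2 1 fois. En intégrant la vitesse et en utilisant la condition initiale x(0) = 7, nous obtenons x(t) = 7·exp(-t/2). Nous avons la position x(t) = 7·exp(-t/2). En substituant t = 2*log(3): x(2*log(3)) = 7/3.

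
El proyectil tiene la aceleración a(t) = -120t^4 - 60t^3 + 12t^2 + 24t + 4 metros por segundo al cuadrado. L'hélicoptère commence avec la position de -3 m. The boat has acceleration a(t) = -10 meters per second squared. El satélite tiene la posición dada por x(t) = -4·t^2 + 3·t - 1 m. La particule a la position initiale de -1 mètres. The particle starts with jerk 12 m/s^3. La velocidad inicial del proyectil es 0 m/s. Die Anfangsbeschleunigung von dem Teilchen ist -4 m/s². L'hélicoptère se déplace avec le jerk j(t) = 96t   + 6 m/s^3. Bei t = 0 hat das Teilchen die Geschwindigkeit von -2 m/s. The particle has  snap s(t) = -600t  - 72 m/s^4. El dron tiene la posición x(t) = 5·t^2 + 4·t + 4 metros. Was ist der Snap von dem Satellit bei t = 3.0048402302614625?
Ausgehend von der Position x(t) = -4·t^2 + 3·t - 1, nehmen wir 4 Ableitungen. Durch Ableiten von der Position erhalten wir die Geschwindigkeit: v(t) = 3 - 8·t. Durch Ableiten von der Geschwindigkeit erhalten wir die Beschleunigung: a(t) = -8. Die Ableitung von der Beschleunigung ergibt den Ruck: j(t) = 0. Durch Ableiten von dem Ruck erhalten wir den Snap: s(t) = 0. Wir haben den Snap s(t) = 0. Durch Einsetzen von t = 3.0048402302614625: s(3.0048402302614625) = 0.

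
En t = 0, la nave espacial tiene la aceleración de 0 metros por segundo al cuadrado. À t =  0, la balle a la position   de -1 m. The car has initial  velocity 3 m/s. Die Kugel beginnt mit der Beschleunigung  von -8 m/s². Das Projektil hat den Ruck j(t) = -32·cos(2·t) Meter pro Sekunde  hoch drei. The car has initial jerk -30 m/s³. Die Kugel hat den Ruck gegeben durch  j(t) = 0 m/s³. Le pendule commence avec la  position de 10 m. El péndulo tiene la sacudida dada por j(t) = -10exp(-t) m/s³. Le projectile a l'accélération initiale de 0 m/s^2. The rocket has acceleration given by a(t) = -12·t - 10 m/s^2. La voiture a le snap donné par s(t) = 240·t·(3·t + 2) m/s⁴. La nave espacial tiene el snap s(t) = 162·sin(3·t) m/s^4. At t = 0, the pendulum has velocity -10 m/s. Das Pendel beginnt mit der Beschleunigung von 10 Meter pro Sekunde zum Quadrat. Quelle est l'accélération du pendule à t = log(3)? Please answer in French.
Nous devons intégrer notre équation du jerk j(t) = -10·exp(-t) 1 fois. En prenant ∫j(t)dt et en appliquant a(0) = 10, nous trouvons a(t) = 10·exp(-t). De l'équation de l'accélération a(t) = 10·exp(-t), nous substituons t = log(3) pour obtenir a = 10/3.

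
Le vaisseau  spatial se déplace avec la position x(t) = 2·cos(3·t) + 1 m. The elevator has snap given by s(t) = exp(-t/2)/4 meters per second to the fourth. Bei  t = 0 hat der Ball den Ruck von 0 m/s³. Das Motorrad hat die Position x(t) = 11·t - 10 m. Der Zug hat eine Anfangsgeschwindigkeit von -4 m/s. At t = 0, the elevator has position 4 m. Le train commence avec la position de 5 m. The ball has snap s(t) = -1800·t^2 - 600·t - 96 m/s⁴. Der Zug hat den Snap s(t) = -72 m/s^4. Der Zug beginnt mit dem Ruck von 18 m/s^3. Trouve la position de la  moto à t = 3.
En utilisant x(t) = 11·t - 10 et en substituant t = 3, nous trouvons x = 23.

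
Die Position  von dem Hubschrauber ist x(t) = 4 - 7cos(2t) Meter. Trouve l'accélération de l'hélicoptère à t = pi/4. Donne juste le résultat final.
À t = pi/4, a = 0.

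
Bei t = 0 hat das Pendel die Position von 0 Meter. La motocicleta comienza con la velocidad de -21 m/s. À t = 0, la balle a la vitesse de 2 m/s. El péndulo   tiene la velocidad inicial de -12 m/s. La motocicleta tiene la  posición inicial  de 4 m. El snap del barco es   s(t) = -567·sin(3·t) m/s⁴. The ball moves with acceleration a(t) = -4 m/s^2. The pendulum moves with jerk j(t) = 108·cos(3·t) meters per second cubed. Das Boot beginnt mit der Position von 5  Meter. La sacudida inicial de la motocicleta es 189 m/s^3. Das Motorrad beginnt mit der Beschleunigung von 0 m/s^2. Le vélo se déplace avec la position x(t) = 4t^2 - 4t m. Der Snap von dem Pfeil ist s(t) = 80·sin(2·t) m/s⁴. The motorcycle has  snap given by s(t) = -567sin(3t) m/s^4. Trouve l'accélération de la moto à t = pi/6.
Nous devons intégrer notre équation du snap s(t) = -567·sin(3·t) 2 fois. La primitive du snap est le jerk. En utilisant j(0) = 189, nous obtenons j(t) = 189·cos(3·t). En intégrant le jerk et en utilisant la condition initiale a(0) = 0, nous obtenons a(t) = 63·sin(3·t). En utilisant a(t) = 63·sin(3·t) et en substituant t = pi/6, nous trouvons a = 63.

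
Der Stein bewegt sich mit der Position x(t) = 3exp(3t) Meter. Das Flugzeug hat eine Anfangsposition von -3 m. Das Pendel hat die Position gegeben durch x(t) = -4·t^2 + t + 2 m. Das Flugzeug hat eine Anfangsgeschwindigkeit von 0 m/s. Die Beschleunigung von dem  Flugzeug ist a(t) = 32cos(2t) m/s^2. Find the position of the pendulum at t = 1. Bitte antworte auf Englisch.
We have position x(t) = -4·t^2 + t + 2. Substituting t = 1: x(1) = -1.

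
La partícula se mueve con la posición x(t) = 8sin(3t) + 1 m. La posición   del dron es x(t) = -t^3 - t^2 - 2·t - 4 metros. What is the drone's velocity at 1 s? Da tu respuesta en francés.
Pour résoudre ceci, nous devons prendre 1 dérivée de notre équation de la position x(t) = -t^3 - t^2 - 2·t - 4. En prenant d/dt de x(t), nous trouvons v(t) = -3·t^2 - 2·t - 2. En utilisant v(t) = -3·t^2 - 2·t - 2 et en substituant t = 1, nous trouvons v = -7.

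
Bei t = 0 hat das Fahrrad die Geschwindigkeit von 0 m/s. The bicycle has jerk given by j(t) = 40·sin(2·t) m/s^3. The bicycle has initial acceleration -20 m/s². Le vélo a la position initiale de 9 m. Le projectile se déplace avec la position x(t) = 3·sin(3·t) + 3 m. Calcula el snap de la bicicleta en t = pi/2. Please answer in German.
Ausgehend von dem Ruck j(t) = 40·sin(2·t), nehmen wir 1 Ableitung. Mit d/dt von j(t) finden wir s(t) = 80·cos(2·t). Wir haben den Snap s(t) = 80·cos(2·t). Durch Einsetzen von t = pi/2: s(pi/2) = -80.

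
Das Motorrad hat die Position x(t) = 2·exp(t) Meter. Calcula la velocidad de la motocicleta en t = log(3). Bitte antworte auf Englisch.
Starting from position x(t) = 2·exp(t), we take 1 derivative. Differentiating position, we get velocity: v(t) = 2·exp(t). We have velocity v(t) = 2·exp(t). Substituting t = log(3): v(log(3)) = 6.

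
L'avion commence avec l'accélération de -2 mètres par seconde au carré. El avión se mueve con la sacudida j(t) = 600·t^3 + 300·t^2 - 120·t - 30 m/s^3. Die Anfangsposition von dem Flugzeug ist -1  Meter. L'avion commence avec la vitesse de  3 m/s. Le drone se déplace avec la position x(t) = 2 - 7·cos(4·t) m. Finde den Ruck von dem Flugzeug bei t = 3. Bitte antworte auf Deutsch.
Wir haben den Ruck j(t) = 600·t^3 + 300·t^2 - 120·t - 30. Durch Einsetzen von t = 3: j(3) = 18510.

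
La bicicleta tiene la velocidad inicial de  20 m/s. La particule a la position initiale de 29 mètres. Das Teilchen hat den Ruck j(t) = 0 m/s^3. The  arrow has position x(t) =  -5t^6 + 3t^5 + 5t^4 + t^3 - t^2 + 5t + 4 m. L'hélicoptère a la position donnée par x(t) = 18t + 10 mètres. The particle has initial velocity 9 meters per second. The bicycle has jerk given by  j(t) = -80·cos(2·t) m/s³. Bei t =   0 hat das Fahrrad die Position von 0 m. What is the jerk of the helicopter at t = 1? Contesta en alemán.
Um dies zu lösen, müssen wir 3 Ableitungen unserer Gleichung für die Position x(t) = 18·t + 10 nehmen. Durch Ableiten von der Position erhalten wir die Geschwindigkeit: v(t) = 18. Mit d/dt von v(t) finden wir a(t) = 0. Durch Ableiten von der Beschleunigung erhalten wir den Ruck: j(t) = 0. Mit j(t) = 0 und Einsetzen von t = 1, finden wir j = 0.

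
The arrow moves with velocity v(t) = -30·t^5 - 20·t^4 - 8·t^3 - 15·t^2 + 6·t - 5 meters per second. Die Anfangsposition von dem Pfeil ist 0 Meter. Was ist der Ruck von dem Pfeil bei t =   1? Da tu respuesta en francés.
Nous devons dériver notre équation de la vitesse v(t) = -30·t^5 - 20·t^4 - 8·t^3 - 15·t^2 + 6·t - 5 2 fois. En prenant d/dt de v(t), nous trouvons a(t) = -150·t^4 - 80·t^3 - 24·t^2 - 30·t + 6. La dérivée de l'accélération donne le jerk: j(t) = -600·t^3 - 240·t^2 - 48·t - 30. De l'équation du jerk j(t) = -600·t^3 - 240·t^2 - 48·t - 30, nous substituons t = 1 pour obtenir j = -918.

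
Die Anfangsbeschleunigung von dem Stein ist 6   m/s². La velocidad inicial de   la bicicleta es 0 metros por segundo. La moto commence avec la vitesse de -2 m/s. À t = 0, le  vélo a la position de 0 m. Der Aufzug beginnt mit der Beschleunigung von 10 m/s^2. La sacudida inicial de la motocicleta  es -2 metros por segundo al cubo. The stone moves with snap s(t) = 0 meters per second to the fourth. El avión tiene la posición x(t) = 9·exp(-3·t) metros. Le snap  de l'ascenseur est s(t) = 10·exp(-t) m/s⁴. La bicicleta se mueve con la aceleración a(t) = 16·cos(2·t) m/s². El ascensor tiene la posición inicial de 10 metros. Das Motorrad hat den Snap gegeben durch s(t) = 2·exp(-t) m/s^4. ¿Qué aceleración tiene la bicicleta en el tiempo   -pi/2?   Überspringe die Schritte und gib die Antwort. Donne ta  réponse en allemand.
Die Antwort ist -16.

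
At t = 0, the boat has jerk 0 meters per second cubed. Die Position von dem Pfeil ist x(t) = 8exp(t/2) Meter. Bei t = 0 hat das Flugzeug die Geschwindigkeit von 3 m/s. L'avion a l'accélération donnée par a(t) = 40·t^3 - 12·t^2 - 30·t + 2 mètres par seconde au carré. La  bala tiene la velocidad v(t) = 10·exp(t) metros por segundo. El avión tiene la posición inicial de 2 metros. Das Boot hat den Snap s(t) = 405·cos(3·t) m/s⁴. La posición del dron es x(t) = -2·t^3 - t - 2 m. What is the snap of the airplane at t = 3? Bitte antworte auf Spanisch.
Debemos derivar nuestra ecuación de la aceleración a(t) = 40·t^3 - 12·t^2 - 30·t + 2 2 veces. La derivada de la aceleración da la sacudida: j(t) = 120·t^2 - 24·t - 30. Tomando d/dt de j(t), encontramos s(t) = 240·t - 24. De la ecuación del snap s(t) = 240·t - 24, sustituimos t = 3 para obtener s = 696.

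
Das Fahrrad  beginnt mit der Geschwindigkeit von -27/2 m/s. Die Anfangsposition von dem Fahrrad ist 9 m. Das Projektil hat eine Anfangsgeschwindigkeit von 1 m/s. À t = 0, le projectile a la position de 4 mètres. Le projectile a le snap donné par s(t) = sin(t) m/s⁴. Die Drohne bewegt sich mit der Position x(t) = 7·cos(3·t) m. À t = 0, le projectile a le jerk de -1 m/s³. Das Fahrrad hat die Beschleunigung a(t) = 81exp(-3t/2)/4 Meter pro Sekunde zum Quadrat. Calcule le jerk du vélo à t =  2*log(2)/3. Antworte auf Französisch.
Pour résoudre ceci, nous devons prendre 1 dérivée de notre équation de l'accélération a(t) = 81·exp(-3·t/2)/4. En prenant d/dt de a(t), nous trouvons j(t) = -243·exp(-3·t/2)/8. En utilisant j(t) = -243·exp(-3·t/2)/8 et en substituant t = 2*log(2)/3, nous trouvons j = -243/16.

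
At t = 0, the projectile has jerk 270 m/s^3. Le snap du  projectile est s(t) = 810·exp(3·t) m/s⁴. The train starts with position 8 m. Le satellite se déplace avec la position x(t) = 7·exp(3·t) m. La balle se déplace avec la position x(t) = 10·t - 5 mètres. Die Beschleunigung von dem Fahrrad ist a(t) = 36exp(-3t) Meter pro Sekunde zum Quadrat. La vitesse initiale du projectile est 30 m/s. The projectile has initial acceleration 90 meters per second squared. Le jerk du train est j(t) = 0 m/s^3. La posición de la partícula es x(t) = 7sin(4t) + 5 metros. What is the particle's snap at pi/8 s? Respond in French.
En partant de la position x(t) = 7·sin(4·t) + 5, nous prenons 4 dérivées. En dérivant la position, nous obtenons la vitesse: v(t) = 28·cos(4·t). La dérivée de la vitesse donne l'accélération: a(t) = -112·sin(4·t). En dérivant l'accélération, nous obtenons le jerk: j(t) = -448·cos(4·t). La dérivée du jerk donne le snap: s(t) = 1792·sin(4·t). De l'équation du snap s(t) = 1792·sin(4·t), nous substituons t = pi/8 pour obtenir s = 1792.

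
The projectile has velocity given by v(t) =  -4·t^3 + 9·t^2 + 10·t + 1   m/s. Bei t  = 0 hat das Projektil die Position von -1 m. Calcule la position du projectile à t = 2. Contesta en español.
Partiendo de la velocidad v(t) = -4·t^3 + 9·t^2 + 10·t + 1, tomamos 1 antiderivada. Tomando ∫v(t)dt y aplicando x(0) = -1, encontramos x(t) = -t^4 + 3·t^3 + 5·t^2 + t - 1. Tenemos la posición x(t) = -t^4 + 3·t^3 + 5·t^2 + t - 1. Sustituyendo t = 2: x(2) = 29.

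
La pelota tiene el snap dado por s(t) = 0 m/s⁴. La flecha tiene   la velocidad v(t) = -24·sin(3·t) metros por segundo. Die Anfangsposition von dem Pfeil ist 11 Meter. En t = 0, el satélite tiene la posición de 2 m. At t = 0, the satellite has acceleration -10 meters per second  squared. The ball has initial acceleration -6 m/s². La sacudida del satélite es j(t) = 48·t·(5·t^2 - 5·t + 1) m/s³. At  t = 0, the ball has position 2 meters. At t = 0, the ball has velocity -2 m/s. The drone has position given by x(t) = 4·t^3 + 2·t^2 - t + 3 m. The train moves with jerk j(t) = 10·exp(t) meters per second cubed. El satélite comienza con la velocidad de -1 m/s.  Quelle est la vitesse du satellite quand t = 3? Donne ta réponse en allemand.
Wir müssen unsere Gleichung für den Ruck j(t) = 48·t·(5·t^2 - 5·t + 1) 2-mal integrieren. Mit ∫j(t)dt und Anwendung von a(0) = -10, finden wir a(t) = 60·t^4 - 80·t^3 + 24·t^2 - 10. Durch Integration von der Beschleunigung und Verwendung der Anfangsbedingung v(0) = -1, erhalten wir v(t) = 12·t^5 - 20·t^4 + 8·t^3 - 10·t - 1. Aus der Gleichung für die Geschwindigkeit v(t) = 12·t^5 - 20·t^4 + 8·t^3 - 10·t - 1, setzen wir t = 3 ein und erhalten v = 1481.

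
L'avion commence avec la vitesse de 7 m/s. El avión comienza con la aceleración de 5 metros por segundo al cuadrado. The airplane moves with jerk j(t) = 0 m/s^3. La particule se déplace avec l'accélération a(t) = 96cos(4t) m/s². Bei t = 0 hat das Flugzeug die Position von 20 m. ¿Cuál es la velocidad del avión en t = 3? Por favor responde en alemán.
Um dies zu lösen, müssen wir 2 Integrale unserer Gleichung für den Ruck j(t) = 0 finden. Die Stammfunktion von dem Ruck ist die Beschleunigung. Mit a(0) = 5 erhalten wir a(t) = 5. Durch Integration von der Beschleunigung und Verwendung der Anfangsbedingung v(0) = 7, erhalten wir v(t) = 5·t + 7. Wir haben die Geschwindigkeit v(t) = 5·t + 7. Durch Einsetzen von t = 3: v(3) = 22.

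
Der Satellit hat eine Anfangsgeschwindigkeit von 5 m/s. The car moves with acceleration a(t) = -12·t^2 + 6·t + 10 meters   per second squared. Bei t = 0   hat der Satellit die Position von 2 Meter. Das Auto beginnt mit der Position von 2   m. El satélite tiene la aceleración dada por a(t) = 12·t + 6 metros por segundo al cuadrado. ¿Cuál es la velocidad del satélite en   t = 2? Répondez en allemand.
Ausgehend von der Beschleunigung a(t) = 12·t + 6, nehmen wir 1 Stammfunktion. Die Stammfunktion von der Beschleunigung ist die Geschwindigkeit. Mit v(0) = 5 erhalten wir v(t) = 6·t^2 + 6·t + 5. Wir haben die Geschwindigkeit v(t) = 6·t^2 + 6·t + 5. Durch Einsetzen von t = 2: v(2) = 41.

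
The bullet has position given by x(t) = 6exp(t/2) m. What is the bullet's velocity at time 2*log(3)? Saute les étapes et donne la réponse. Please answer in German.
v(2*log(3)) = 9.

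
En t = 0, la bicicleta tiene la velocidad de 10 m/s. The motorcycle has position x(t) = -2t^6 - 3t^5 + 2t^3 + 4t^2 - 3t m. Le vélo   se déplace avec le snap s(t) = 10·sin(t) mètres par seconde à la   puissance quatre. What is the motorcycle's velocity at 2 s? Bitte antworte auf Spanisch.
Debemos derivar nuestra ecuación de la posición x(t) = -2·t^6 - 3·t^5 + 2·t^3 + 4·t^2 - 3·t 1 vez. Derivando la posición, obtenemos la velocidad: v(t) = -12·t^5 - 15·t^4 + 6·t^2 + 8·t - 3. De la ecuación de la velocidad v(t) = -12·t^5 - 15·t^4 + 6·t^2 + 8·t - 3, sustituimos t = 2 para obtener v = -587.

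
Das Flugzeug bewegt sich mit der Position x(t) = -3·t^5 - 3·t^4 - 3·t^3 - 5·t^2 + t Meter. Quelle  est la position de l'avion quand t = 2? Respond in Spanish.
De la ecuación de la posición x(t) = -3·t^5 - 3·t^4 - 3·t^3 - 5·t^2 + t, sustituimos t = 2 para obtener x = -186.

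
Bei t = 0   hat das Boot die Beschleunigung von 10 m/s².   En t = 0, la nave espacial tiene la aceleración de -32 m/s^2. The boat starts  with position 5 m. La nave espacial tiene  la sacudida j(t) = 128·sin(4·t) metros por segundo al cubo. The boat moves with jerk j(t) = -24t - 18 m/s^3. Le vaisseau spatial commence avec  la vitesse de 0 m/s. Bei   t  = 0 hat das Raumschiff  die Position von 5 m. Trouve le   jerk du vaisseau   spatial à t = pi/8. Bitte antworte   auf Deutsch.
Mit j(t) = 128·sin(4·t) und Einsetzen von t = pi/8, finden wir j = 128.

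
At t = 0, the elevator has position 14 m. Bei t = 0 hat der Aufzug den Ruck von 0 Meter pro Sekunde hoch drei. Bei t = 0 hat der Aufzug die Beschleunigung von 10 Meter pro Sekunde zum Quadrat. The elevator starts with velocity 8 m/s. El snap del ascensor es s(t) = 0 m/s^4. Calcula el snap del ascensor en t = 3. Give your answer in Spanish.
De la ecuación del snap s(t) = 0, sustituimos t = 3 para obtener s = 0.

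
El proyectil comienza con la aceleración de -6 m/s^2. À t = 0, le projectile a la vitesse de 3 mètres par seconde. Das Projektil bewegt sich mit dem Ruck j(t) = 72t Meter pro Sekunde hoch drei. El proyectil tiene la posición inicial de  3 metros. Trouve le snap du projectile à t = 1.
Pour résoudre ceci, nous devons prendre 1 dérivée de notre équation du jerk j(t) = 72·t. En prenant d/dt de j(t), nous trouvons s(t) = 72. Nous avons le snap s(t) = 72. En substituant t = 1: s(1) = 72.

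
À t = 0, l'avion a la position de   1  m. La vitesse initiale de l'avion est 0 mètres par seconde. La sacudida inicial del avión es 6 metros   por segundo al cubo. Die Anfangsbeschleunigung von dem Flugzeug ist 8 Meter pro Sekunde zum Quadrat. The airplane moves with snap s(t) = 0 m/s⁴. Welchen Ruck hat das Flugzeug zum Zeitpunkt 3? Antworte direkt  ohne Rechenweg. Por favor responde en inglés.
At t = 3, j = 6.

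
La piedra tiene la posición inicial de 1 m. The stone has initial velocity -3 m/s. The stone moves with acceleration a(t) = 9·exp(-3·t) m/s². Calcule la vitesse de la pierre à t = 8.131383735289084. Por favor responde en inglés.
Starting from acceleration a(t) = 9·exp(-3·t), we take 1 integral. Integrating acceleration and using the initial condition v(0) = -3, we get v(t) = -3·exp(-3·t). We have velocity v(t) = -3·exp(-3·t). Substituting t = 8.131383735289084: v(8.131383735289084) = -7.63617715627650E-11.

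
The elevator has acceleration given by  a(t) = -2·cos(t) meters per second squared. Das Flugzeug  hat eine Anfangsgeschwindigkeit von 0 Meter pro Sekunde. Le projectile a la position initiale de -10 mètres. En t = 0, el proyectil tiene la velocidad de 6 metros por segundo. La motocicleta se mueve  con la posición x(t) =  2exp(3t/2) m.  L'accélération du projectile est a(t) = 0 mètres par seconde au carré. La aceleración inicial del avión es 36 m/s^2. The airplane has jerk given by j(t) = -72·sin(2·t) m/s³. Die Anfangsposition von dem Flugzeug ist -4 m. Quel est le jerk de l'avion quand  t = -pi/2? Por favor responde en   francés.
Nous avons le jerk j(t) = -72·sin(2·t). En substituant t = -pi/2: j(-pi/2) = 0.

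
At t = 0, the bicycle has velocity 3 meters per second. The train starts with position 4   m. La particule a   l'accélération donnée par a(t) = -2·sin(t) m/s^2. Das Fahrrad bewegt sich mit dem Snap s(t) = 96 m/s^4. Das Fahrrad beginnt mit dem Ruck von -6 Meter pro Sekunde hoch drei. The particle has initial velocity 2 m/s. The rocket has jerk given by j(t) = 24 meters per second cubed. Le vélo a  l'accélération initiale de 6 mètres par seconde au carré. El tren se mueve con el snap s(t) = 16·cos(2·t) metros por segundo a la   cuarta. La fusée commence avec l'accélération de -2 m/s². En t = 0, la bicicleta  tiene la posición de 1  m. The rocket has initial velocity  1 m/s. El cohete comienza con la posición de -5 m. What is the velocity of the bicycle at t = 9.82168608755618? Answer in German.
Ausgehend von dem Snap s(t) = 96, nehmen wir 3 Stammfunktionen. Durch Integration von dem Snap und Verwendung der Anfangsbedingung j(0) = -6, erhalten wir j(t) = 96·t - 6. Mit ∫j(t)dt und Anwendung von a(0) = 6, finden wir a(t) = 48·t^2 - 6·t + 6. Die Stammfunktion von der Beschleunigung, mit v(0) = 3, ergibt die Geschwindigkeit: v(t) = 16·t^3 - 3·t^2 + 6·t + 3. Wir haben die Geschwindigkeit v(t) = 16·t^3 - 3·t^2 + 6·t + 3. Durch Einsetzen von t = 9.82168608755618: v(9.82168608755618) = 14931.7980783631.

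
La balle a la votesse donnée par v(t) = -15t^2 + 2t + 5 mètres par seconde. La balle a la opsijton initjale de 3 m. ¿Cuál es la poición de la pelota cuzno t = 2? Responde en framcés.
Pour résoudre ceci, nous devons prendre 1 primitive de notre équation de la vitesse v(t) = -15·t^2 + 2·t + 5. La primitive de la vitesse, avec x(0) = 3, donne la position: x(t) = -5·t^3 + t^2 + 5·t + 3. En utilisant x(t) = -5·t^3 + t^2 + 5·t + 3 et en substituant t = 2, nous trouvons x = -23.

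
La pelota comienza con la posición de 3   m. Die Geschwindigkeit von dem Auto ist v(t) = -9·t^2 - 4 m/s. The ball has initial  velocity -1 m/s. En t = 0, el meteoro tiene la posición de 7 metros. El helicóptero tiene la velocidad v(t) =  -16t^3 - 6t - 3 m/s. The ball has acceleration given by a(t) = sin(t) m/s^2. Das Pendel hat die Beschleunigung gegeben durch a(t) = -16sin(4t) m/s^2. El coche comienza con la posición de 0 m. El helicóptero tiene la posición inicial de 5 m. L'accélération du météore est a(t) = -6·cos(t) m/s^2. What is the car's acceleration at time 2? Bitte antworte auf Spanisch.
Partiendo de la velocidad v(t) = -9·t^2 - 4, tomamos 1 derivada. Tomando d/dt de v(t), encontramos a(t) = -18·t. Tenemos la aceleración a(t) = -18·t. Sustituyendo t = 2: a(2) = -36.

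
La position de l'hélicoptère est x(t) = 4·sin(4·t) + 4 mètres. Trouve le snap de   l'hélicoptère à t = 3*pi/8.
En partant de la position x(t) = 4·sin(4·t) + 4, nous prenons 4 dérivées. En dérivant la position, nous obtenons la vitesse: v(t) = 16·cos(4·t). En prenant d/dt de v(t), nous trouvons a(t) = -64·sin(4·t). La dérivée de l'accélération donne le jerk: j(t) = -256·cos(4·t). La dérivée du jerk donne le snap: s(t) = 1024·sin(4·t). Nous avons le snap s(t) = 1024·sin(4·t). En substituant t = 3*pi/8: s(3*pi/8) = -1024.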